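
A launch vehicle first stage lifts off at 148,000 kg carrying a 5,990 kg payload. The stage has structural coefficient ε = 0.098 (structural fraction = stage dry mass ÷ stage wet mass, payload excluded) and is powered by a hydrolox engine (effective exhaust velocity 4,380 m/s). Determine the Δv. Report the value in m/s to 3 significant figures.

Stage wet mass = m₀ − payload = 148,000 − 5,990 = 142,010 kg.
Stage dry mass = ε × stage wet mass = 0.098 × 142,010 = 13,917 kg.
Burnout mass m_f = stage dry + payload = 13,917 + 5,990 = 19,907 kg.
Δv = v_e · ln(148,000/19,907) = 4380.0 × ln(7.435) = 4380.0 × 2.0061 ≈ 8787 m/s.

Δv ≈ 8790 m/s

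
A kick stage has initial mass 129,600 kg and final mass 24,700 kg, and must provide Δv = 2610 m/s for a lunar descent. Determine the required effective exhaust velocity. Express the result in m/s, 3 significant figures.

v_e ≈ 1570 m/s

ln(m₀/m_f) = ln(129600/24700) = ln(5.247) = 1.6576.
Using Δv = v_e ln(m₀/m_f): v_e = Δv / ln(m₀/m_f) = 2610 / 1.6576 = 1574.5 m/s.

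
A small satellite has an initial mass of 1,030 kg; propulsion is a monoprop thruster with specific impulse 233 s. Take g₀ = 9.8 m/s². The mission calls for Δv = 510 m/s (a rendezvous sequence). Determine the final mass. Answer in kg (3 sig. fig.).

v_e = Isp · g₀ = 233 × 9.8 = 2283.4 m/s.
m₀/m_f = exp(Δv / v_e) = exp(510 / 2283.4) = exp(0.2234) = 1.2503.
m_f = m₀ / 1.2503 = 1,030 / 1.2503 = 823.802 kg.

final mass ≈ 824 kg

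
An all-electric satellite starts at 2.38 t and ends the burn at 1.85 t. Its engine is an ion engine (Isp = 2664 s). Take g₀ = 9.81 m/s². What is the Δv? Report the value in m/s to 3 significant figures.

v_e = Isp · g₀ = 2664 × 9.81 = 26133.8 m/s.
Rocket equation: Δv = v_e · ln(m₀/m_f) = 26133.8 × ln(1.286) = 26133.8 × 0.2519 ≈ 6583.5 m/s.

Δv ≈ 6580 m/s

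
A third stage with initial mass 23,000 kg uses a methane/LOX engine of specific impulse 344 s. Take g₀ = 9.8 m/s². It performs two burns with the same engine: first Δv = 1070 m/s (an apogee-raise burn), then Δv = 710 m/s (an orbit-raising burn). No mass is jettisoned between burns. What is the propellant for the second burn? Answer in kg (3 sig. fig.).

propellant for the second burn ≈ 3180 kg

v_e = Isp · g₀ = 344 × 9.8 = 3371.2 m/s.
After the first burn: m = 23000 × exp(−1070/3371.2) = 23000 × 0.72804 = 16,744.9 kg.
After the second burn: m = 16,744.9 × exp(−710/3371.2) = 16,744.9 × 0.81009 = 13,564.9 kg.
Second-burn propellant = 16,744.9 − 13,564.9 = 3,180 kg.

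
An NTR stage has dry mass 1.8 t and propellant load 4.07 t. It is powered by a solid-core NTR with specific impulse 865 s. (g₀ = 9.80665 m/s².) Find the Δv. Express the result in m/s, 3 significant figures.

Δv ≈ 10000 m/s

v_e = Isp · g₀ = 865 × 9.80665 = 8482.8 m/s.
m₀ = m_dry + m_prop = 1.8 + 4.07 = 5.87 t.
Δv = v_e · ln(m₀/m_f) = 8482.8 × ln(3.261) = 8482.8 × 1.1821 ≈ 10027.2 m/s.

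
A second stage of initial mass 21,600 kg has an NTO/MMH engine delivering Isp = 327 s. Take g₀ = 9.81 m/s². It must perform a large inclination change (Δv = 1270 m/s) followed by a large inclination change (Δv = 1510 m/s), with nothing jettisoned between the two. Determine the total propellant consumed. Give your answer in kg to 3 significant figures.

v_e = Isp · g₀ = 327 × 9.81 = 3207.9 m/s.
After the first burn: m = 21600 × exp(−1270/3207.9) = 21600 × 0.67307 = 14,538.3 kg.
After the second burn: m = 14,538.3 × exp(−1510/3207.9) = 14,538.3 × 0.62455 = 9,079.9 kg.
Total propellant = m₀ − m_final = 21600 − 9,079.9 = 12,520.1 kg.

total propellant consumed ≈ 12500 kg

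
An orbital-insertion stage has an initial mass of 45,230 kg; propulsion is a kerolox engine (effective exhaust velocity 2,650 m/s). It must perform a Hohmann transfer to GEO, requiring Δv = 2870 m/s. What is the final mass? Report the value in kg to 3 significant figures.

By the Tsiolkovsky rocket equation, m₀/m_f = exp(Δv / v_e) = exp(2870 / 2650.0) = exp(1.0830) = 2.9536.
m_f = m₀ / 2.9536 = 45,230 / 2.9536 = 15,313.5 kg.

final mass ≈ 15300 kg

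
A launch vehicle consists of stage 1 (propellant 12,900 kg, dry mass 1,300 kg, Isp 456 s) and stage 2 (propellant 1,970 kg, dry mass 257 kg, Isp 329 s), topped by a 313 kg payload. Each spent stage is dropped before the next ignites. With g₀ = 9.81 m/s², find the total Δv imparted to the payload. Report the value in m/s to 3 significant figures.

Ignition mass of stage 1 = 12,900+1,300 + 1,970+257 + 313 = 16,740 kg.
Stage 1: m₀ = 16,740 kg, m_f = 16,740 − 12,900 = 3,840 kg; Δv = 456×9.81×ln(4.359) = 4473.4×1.4723 ≈ 6586 m/s.
Stage 2: m₀ = 2,540 kg, m_f = 2,540 − 1,970 = 570 kg; Δv = 329×9.81×ln(4.456) = 3227.5×1.4943 ≈ 4823 m/s.
Total Δv = 6586 + 4823 = 11409 m/s.

Δv ≈ 11400 m/s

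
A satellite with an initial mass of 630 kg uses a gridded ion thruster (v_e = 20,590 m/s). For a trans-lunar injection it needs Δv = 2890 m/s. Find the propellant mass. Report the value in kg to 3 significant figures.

m₀/m_f = exp(Δv / v_e) = exp(2890 / 20590.0) = exp(0.1404) = 1.1507.
m_f = 630 / 1.1507 = 547.493 kg, so propellant = m₀ − m_f = 630 − 547.493 = 82.507 kg.

propellant mass ≈ 82.5 kg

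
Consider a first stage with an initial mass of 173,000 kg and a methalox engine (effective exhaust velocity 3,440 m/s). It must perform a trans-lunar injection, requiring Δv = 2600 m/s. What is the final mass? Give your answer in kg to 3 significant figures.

From the ideal rocket equation, m₀/m_f = exp(Δv / v_e) = exp(2600 / 3440.0) = exp(0.7558) = 2.1293.
m_f = m₀ / 2.1293 = 173,000 / 2.1293 = 81,247.4 kg.

final mass ≈ 81200 kg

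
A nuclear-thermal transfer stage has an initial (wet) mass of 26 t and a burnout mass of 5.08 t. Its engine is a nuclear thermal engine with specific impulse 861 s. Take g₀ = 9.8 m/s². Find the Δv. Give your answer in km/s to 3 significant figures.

v_e = Isp · g₀ = 861 × 9.8 = 8437.8 m/s.
Δv = v_e · ln(m₀/m_f) = 8437.8 × ln(5.118) = 8437.8 × 1.6328 ≈ 13777.1 m/s.

Δv ≈ 13.8 km/s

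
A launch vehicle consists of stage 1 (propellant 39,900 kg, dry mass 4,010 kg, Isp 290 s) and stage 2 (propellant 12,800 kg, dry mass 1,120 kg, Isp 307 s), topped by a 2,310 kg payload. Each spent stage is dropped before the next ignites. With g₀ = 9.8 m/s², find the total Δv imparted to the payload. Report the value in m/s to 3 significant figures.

Ignition mass of stage 1 = 39,900+4,010 + 12,800+1,120 + 2,310 = 60,140 kg.
Stage 1: m₀ = 60,140 kg, m_f = 60,140 − 39,900 = 20,240 kg; Δv = 290×9.8×ln(2.971) = 2842.0×1.0890 ≈ 3095 m/s.
Stage 2: m₀ = 16,230 kg, m_f = 16,230 − 12,800 = 3,430 kg; Δv = 307×9.8×ln(4.732) = 3008.6×1.5543 ≈ 4676 m/s.
Total Δv = 3095 + 4676 = 7771 m/s.

Δv ≈ 7770 m/s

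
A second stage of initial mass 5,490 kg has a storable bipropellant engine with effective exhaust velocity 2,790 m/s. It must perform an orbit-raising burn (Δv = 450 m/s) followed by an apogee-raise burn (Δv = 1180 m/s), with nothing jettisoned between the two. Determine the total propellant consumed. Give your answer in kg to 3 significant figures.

After the first burn: m = 5490 × exp(−450/2790.0) = 5490 × 0.85104 = 4,672.21 kg.
After the second burn: m = 4,672.21 × exp(−1180/2790.0) = 4,672.21 × 0.65512 = 3,060.86 kg.
Total propellant = m₀ − m_final = 5490 − 3,060.86 = 2,429.14 kg.

total propellant consumed ≈ 2430 kg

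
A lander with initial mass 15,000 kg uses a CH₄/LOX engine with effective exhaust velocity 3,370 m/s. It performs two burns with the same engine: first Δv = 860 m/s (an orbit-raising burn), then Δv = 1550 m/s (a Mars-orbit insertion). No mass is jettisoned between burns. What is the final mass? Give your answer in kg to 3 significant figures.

After the first burn: m = 15000 × exp(−860/3370.0) = 15000 × 0.77477 = 11,621.6 kg.
After the second burn: m = 11,621.6 × exp(−1550/3370.0) = 11,621.6 × 0.63132 = 7,336.95 kg.

final mass ≈ 7340 kg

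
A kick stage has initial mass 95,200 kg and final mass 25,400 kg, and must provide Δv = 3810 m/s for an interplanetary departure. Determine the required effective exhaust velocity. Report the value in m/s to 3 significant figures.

ln(m₀/m_f) = ln(95200/25400) = ln(3.748) = 1.3212.
Using Δv = v_e ln(m₀/m_f): v_e = Δv / ln(m₀/m_f) = 3810 / 1.3212 = 2883.7 m/s.

v_e ≈ 2880 m/s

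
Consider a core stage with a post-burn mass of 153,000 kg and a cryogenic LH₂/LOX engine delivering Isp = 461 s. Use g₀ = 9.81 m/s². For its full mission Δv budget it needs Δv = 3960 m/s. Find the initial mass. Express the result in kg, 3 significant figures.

initial mass ≈ 367000 kg

v_e = Isp · g₀ = 461 × 9.81 = 4522.4 m/s.
m₀/m_f = exp(Δv / v_e) = exp(3960 / 4522.4) = exp(0.8756) = 2.4004.
m₀ = m_f × 2.4004 = 153,000 × 2.4004 = 367,261 kg.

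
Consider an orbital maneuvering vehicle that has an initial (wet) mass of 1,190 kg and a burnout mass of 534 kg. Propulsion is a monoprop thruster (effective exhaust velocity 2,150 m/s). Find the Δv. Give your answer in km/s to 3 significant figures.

From the ideal rocket equation, Δv = v_e · ln(m₀/m_f) = 2150.0 × ln(2.228) = 2150.0 × 0.8013 ≈ 1722.8 m/s.

Δv ≈ 1.72 km/s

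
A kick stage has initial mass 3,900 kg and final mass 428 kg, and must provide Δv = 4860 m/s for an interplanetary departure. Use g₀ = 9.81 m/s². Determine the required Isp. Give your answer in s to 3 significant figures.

ln(m₀/m_f) = ln(3900/428) = ln(9.112) = 2.2096.
Using Δv = v_e ln(m₀/m_f): v_e = Δv / ln(m₀/m_f) = 4860 / 2.2096 = 2199.5 m/s.
Isp = v_e / g₀ = 2199.5 / 9.81 = 224.2 s.

Isp ≈ 224 s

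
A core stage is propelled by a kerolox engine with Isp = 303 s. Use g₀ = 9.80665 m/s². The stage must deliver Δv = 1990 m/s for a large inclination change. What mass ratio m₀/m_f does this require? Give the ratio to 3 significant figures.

mass ratio ≈ 1.95

v_e = Isp · g₀ = 303 × 9.80665 = 2971.4 m/s.
m₀/m_f = exp(Δv / v_e) = exp(1990 / 2971.4) = exp(0.6697) = 1.9537.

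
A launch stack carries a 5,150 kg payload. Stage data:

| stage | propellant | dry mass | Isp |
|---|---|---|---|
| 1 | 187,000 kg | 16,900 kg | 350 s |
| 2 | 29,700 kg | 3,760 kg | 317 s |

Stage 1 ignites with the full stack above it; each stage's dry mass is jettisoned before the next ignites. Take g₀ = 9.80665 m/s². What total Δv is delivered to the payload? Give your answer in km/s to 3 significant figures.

Δv ≈ 9.62 km/s

Ignition mass of stage 1 = 187,000+16,900 + 29,700+3,760 + 5,150 = 242,510 kg.
Stage 1: m₀ = 242,510 kg, m_f = 242,510 − 187,000 = 55,510 kg; Δv = 350×9.80665×ln(4.369) = 3432.3×1.4745 ≈ 5061 m/s.
Stage 2: m₀ = 38,610 kg, m_f = 38,610 − 29,700 = 8,910 kg; Δv = 317×9.80665×ln(4.333) = 3108.7×1.4663 ≈ 4558 m/s.
Total Δv = 5061 + 4558 = 9619 m/s.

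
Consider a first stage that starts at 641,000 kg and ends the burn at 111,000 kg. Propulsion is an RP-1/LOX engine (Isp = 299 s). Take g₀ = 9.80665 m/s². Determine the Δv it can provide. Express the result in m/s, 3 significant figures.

Δv ≈ 5140 m/s

v_e = Isp · g₀ = 299 × 9.80665 = 2932.2 m/s.
Rocket equation: Δv = v_e · ln(m₀/m_f) = 2932.2 × ln(5.775) = 2932.2 × 1.7535 ≈ 5141.6 m/s.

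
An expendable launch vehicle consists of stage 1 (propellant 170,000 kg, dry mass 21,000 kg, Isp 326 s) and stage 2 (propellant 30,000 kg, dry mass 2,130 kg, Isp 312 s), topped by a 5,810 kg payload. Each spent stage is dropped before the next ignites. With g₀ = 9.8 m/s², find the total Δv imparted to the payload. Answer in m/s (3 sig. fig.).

Δv ≈ 9120 m/s

Ignition mass of stage 1 = 170,000+21,000 + 30,000+2,130 + 5,810 = 228,940 kg.
Stage 1: m₀ = 228,940 kg, m_f = 228,940 − 170,000 = 58,940 kg; Δv = 326×9.8×ln(3.884) = 3194.8×1.3569 ≈ 4335 m/s.
Stage 2: m₀ = 37,940 kg, m_f = 37,940 − 30,000 = 7,940 kg; Δv = 312×9.8×ln(4.778) = 3057.6×1.5641 ≈ 4782 m/s.
Total Δv = 4335 + 4782 = 9117 m/s.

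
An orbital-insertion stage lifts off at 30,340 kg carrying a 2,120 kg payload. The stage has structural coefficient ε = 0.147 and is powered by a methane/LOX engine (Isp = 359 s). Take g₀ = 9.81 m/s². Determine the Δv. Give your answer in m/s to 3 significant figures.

Stage wet mass = m₀ − payload = 30,340 − 2,120 = 28,220 kg.
Stage dry mass = ε × stage wet mass = 0.147 × 28,220 = 4,148.34 kg.
Burnout mass m_f = stage dry + payload = 4,148.34 + 2,120 = 6,268.34 kg.
v_e = Isp · g₀ = 359 × 9.81 = 3521.8 m/s.
Using Δv = v_e ln(m₀/m_f): Δv = v_e · ln(30,340/6,268.34) = 3521.8 × ln(4.84) = 3521.8 × 1.5770 ≈ 5554 m/s.

Δv ≈ 5550 m/s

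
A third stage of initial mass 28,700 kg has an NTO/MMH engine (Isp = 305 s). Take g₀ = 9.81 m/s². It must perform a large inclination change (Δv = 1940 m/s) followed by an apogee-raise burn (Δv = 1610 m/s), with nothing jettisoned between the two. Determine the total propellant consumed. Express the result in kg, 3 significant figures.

total propellant consumed ≈ 19900 kg

v_e = Isp · g₀ = 305 × 9.81 = 2992.1 m/s.
After the first burn: m = 28700 × exp(−1940/2992.1) = 28700 × 0.52289 = 15,006.9 kg.
After the second burn: m = 15,006.9 × exp(−1610/2992.1) = 15,006.9 × 0.58386 = 8,761.93 kg.
Total propellant = m₀ − m_final = 28700 − 8,761.93 = 19,938.07 kg.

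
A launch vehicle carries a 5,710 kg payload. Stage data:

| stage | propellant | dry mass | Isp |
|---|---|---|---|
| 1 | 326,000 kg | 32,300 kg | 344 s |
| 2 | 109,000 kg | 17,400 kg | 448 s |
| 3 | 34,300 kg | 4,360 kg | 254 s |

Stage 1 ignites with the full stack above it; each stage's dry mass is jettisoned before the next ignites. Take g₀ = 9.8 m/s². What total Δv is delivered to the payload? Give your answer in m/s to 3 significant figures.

Ignition mass of stage 1 = 326,000+32,300 + 109,000+17,400 + 34,300+4,360 + 5,710 = 529,070 kg.
Stage 1: m₀ = 529,070 kg, m_f = 529,070 − 326,000 = 203,070 kg; Δv = 344×9.8×ln(2.605) = 3371.2×0.9576 ≈ 3228 m/s.
Stage 2: m₀ = 170,770 kg, m_f = 170,770 − 109,000 = 61,770 kg; Δv = 448×9.8×ln(2.765) = 4390.4×1.0169 ≈ 4465 m/s.
Stage 3: m₀ = 44,370 kg, m_f = 44,370 − 34,300 = 10,070 kg; Δv = 254×9.8×ln(4.406) = 2489.2×1.4830 ≈ 3691 m/s.
Total Δv = 3228 + 4465 + 3691 = 11384 m/s.

Δv ≈ 11400 m/s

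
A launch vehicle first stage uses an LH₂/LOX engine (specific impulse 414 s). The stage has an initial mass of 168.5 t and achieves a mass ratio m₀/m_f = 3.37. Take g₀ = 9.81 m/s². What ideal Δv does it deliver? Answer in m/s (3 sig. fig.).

Δv ≈ 4930 m/s

v_e = Isp · g₀ = 414 × 9.81 = 4061.3 m/s.
Rocket equation: Δv = v_e · ln(3.37) = 4061.3 × 1.2149 ≈ 4934.2 m/s.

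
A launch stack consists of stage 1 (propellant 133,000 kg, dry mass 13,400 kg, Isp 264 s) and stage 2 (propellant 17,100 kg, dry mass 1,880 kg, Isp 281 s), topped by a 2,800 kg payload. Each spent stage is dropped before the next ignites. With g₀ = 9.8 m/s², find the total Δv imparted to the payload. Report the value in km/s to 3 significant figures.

Ignition mass of stage 1 = 133,000+13,400 + 17,100+1,880 + 2,800 = 168,180 kg.
Stage 1: m₀ = 168,180 kg, m_f = 168,180 − 133,000 = 35,180 kg; Δv = 264×9.8×ln(4.781) = 2587.2×1.5646 ≈ 4048 m/s.
Stage 2: m₀ = 21,780 kg, m_f = 21,780 − 17,100 = 4,680 kg; Δv = 281×9.8×ln(4.654) = 2753.8×1.5377 ≈ 4235 m/s.
Total Δv = 4048 + 4235 = 8283 m/s.

Δv ≈ 8.28 km/s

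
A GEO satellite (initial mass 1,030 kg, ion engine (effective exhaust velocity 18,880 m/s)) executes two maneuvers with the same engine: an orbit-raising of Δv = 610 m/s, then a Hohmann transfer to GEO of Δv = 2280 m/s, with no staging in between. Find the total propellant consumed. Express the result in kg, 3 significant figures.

total propellant consumed ≈ 146 kg

After the first burn: m = 1030 × exp(−610/18880.0) = 1030 × 0.96821 = 997.256 kg.
After the second burn: m = 997.256 × exp(−2280/18880.0) = 997.256 × 0.88624 = 883.808 kg.
Total propellant = m₀ − m_final = 1030 − 883.808 = 146.192 kg.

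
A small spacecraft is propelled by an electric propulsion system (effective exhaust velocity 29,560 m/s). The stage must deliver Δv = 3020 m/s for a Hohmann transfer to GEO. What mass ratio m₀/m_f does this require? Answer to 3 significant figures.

From the ideal rocket equation, m₀/m_f = exp(Δv / v_e) = exp(3020 / 29560.0) = exp(0.1022) = 1.1076.

mass ratio ≈ 1.11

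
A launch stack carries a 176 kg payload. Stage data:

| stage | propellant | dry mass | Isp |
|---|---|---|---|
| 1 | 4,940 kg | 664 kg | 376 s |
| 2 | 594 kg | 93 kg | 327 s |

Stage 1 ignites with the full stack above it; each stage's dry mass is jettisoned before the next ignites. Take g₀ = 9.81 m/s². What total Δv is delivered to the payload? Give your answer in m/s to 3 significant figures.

Ignition mass of stage 1 = 4,940+664 + 594+93 + 176 = 6,467 kg.
Stage 1: m₀ = 6,467 kg, m_f = 6,467 − 4,940 = 1,527 kg; Δv = 376×9.81×ln(4.235) = 3688.6×1.4434 ≈ 5324 m/s.
Stage 2: m₀ = 863 kg, m_f = 863 − 594 = 269 kg; Δv = 327×9.81×ln(3.208) = 3207.9×1.1657 ≈ 3739 m/s.
Total Δv = 5324 + 3739 = 9063 m/s.

Δv ≈ 9060 m/s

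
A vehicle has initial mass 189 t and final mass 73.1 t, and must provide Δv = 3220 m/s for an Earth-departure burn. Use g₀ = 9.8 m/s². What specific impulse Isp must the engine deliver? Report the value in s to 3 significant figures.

Isp ≈ 346 s

ln(m₀/m_f) = ln(189000/73100) = ln(2.585) = 0.9499.
v_e = Δv / ln(m₀/m_f) = 3220 / 0.9499 = 3389.8 m/s.
Isp = v_e / g₀ = 3389.8 / 9.8 = 345.9 s.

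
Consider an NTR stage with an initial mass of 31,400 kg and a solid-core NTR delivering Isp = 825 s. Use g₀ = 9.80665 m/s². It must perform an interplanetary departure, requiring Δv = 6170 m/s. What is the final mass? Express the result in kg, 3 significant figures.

v_e = Isp · g₀ = 825 × 9.80665 = 8090.5 m/s.
m₀/m_f = exp(Δv / v_e) = exp(6170 / 8090.5) = exp(0.7626) = 2.1439.
m_f = m₀ / 2.1439 = 31,400 / 2.1439 = 14,646.2 kg.

final mass ≈ 14600 kg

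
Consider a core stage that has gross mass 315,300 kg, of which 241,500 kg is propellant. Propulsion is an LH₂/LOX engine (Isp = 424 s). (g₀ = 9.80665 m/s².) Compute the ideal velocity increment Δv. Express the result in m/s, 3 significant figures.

Δv ≈ 6040 m/s

v_e = Isp · g₀ = 424 × 9.80665 = 4158.0 m/s.
m_f = m₀ − m_prop = 315,300 − 241,500 = 73,800 kg.
By the Tsiolkovsky rocket equation, Δv = v_e · ln(m₀/m_f) = 4158.0 × ln(4.272) = 4158.0 × 1.4522 ≈ 6038.1 m/s.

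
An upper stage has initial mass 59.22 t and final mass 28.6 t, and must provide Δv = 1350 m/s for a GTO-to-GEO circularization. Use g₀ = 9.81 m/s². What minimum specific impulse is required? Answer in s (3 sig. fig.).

ln(m₀/m_f) = ln(59220/28600) = ln(2.071) = 0.7279.
v_e = Δv / ln(m₀/m_f) = 1350 / 0.7279 = 1854.8 m/s.
Isp = v_e / g₀ = 1854.8 / 9.81 = 189.1 s.

Isp ≈ 189 s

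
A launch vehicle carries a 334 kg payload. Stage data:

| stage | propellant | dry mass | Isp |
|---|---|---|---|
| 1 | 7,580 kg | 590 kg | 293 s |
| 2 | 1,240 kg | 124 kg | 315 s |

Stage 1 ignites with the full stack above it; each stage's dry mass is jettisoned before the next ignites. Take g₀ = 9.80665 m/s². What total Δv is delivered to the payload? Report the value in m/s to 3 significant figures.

Δv ≈ 8250 m/s

Ignition mass of stage 1 = 7,580+590 + 1,240+124 + 334 = 9,868 kg.
Stage 1: m₀ = 9,868 kg, m_f = 9,868 − 7,580 = 2,288 kg; Δv = 293×9.80665×ln(4.313) = 2873.3×1.4616 ≈ 4200 m/s.
Stage 2: m₀ = 1,698 kg, m_f = 1,698 − 1,240 = 458 kg; Δv = 315×9.80665×ln(3.707) = 3089.1×1.3103 ≈ 4048 m/s.
Total Δv = 4200 + 4048 = 8248 m/s.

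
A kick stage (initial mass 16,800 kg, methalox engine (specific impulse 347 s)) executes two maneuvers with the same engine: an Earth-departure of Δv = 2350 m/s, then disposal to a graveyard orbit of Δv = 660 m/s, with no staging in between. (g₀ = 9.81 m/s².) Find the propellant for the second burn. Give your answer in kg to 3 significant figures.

propellant for the second burn ≈ 1480 kg

v_e = Isp · g₀ = 347 × 9.81 = 3404.1 m/s.
After the first burn: m = 16800 × exp(−2350/3404.1) = 16800 × 0.50140 = 8,423.52 kg.
After the second burn: m = 8,423.52 × exp(−660/3404.1) = 8,423.52 × 0.82375 = 6,938.87 kg.
Second-burn propellant = 8,423.52 − 6,938.87 = 1,484.65 kg.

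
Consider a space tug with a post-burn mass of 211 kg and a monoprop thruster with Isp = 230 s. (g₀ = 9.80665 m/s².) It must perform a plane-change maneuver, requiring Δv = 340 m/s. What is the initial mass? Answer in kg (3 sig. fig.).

v_e = Isp · g₀ = 230 × 9.80665 = 2255.5 m/s.
From the ideal rocket equation, m₀/m_f = exp(Δv / v_e) = exp(340 / 2255.5) = exp(0.1507) = 1.1627.
m₀ = m_f × 1.1627 = 211 × 1.1627 = 245.33 kg.

initial mass ≈ 245 kg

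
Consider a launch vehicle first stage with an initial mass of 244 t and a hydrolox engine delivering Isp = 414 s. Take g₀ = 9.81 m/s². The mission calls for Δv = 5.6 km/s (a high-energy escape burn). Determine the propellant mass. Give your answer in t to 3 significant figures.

v_e = Isp · g₀ = 414 × 9.81 = 4061.3 m/s.
m₀/m_f = exp(Δv / v_e) = exp(5600 / 4061.3) = exp(1.3789) = 3.9704.
m_f = 244 / 3.9704 = 61.4548 t, so propellant = m₀ − m_f = 244 − 61.4548 = 182.5452 t.

propellant mass ≈ 183 t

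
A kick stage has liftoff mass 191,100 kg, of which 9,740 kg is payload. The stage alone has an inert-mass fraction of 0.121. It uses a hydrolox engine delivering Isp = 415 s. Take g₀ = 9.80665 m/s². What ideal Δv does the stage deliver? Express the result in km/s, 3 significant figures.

Δv ≈ 7.31 km/s

Stage wet mass = m₀ − payload = 191,100 − 9,740 = 181,360 kg.
Stage dry mass = ε × stage wet mass = 0.121 × 181,360 = 21,944.6 kg.
Burnout mass m_f = stage dry + payload = 21,944.6 + 9,740 = 31,684.6 kg.
v_e = Isp · g₀ = 415 × 9.80665 = 4069.8 m/s.
Δv = v_e · ln(191,100/31,684.6) = 4069.8 × ln(6.031) = 4069.8 × 1.7970 ≈ 7313 m/s.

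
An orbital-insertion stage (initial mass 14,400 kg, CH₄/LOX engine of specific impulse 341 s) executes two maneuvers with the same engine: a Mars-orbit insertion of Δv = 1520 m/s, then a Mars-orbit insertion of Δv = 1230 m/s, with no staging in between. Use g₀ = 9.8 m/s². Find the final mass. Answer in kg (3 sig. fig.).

final mass ≈ 6320 kg

v_e = Isp · g₀ = 341 × 9.8 = 3341.8 m/s.
After the first burn: m = 14400 × exp(−1520/3341.8) = 14400 × 0.63455 = 9,137.52 kg.
After the second burn: m = 9,137.52 × exp(−1230/3341.8) = 9,137.52 × 0.69207 = 6,323.8 kg.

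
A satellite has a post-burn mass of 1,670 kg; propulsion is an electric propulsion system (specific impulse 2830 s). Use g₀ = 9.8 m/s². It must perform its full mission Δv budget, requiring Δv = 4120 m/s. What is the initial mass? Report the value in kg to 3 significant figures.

initial mass ≈ 1940 kg

v_e = Isp · g₀ = 2830 × 9.8 = 27734.0 m/s.
By the Tsiolkovsky rocket equation, m₀/m_f = exp(Δv / v_e) = exp(4120 / 27734.0) = exp(0.1486) = 1.1602.
m₀ = m_f × 1.1602 = 1,670 × 1.1602 = 1,937.53 kg.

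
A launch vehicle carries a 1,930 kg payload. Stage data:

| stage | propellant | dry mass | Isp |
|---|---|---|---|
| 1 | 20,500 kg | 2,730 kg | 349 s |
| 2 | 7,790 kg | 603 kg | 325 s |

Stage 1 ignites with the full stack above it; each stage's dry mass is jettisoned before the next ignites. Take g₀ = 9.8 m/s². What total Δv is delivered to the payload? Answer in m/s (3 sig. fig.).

Δv ≈ 7700 m/s

Ignition mass of stage 1 = 20,500+2,730 + 7,790+603 + 1,930 = 33,553 kg.
Stage 1: m₀ = 33,553 kg, m_f = 33,553 − 20,500 = 13,053 kg; Δv = 349×9.8×ln(2.571) = 3420.2×0.9441 ≈ 3229 m/s.
Stage 2: m₀ = 10,323 kg, m_f = 10,323 − 7,790 = 2,533 kg; Δv = 325×9.8×ln(4.075) = 3185.0×1.4050 ≈ 4475 m/s.
Total Δv = 3229 + 4475 = 7704 m/s.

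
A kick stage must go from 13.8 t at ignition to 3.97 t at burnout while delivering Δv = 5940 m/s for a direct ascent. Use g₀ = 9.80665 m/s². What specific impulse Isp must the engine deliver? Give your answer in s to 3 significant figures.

Isp ≈ 486 s

ln(m₀/m_f) = ln(13800/3970) = ln(3.476) = 1.2459.
Using Δv = v_e ln(m₀/m_f): v_e = Δv / ln(m₀/m_f) = 5940 / 1.2459 = 4767.6 m/s.
Isp = v_e / g₀ = 4767.6 / 9.80665 = 486.2 s.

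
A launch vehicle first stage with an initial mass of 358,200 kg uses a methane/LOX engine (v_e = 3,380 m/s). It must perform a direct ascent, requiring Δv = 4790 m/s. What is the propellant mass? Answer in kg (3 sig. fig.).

From the ideal rocket equation, m₀/m_f = exp(Δv / v_e) = exp(4790 / 3380.0) = exp(1.4172) = 4.1254.
m_f = 358,200 / 4.1254 = 86,827.9 kg, so propellant = m₀ − m_f = 358,200 − 86,827.9 = 271,372.1 kg.

propellant mass ≈ 271000 kg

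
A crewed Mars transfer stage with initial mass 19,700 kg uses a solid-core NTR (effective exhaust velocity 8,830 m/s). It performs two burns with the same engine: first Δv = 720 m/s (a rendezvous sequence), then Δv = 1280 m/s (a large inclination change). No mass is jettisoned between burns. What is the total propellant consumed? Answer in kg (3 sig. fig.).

After the first burn: m = 19700 × exp(−720/8830.0) = 19700 × 0.92170 = 18,157.5 kg.
After the second burn: m = 18,157.5 × exp(−1280/8830.0) = 18,157.5 × 0.86506 = 15,707.3 kg.
Total propellant = m₀ − m_final = 19700 − 15,707.3 = 3,992.7 kg.

total propellant consumed ≈ 3990 kg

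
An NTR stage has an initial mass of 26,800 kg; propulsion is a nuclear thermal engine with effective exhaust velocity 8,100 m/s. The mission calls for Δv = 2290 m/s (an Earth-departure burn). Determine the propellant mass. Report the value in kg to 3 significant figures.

propellant mass ≈ 6600 kg

By the Tsiolkovsky rocket equation, m₀/m_f = exp(Δv / v_e) = exp(2290 / 8100.0) = exp(0.2827) = 1.3267.
m_f = 26,800 / 1.3267 = 20,200.5 kg, so propellant = m₀ − m_f = 26,800 − 20,200.5 = 6,599.5 kg.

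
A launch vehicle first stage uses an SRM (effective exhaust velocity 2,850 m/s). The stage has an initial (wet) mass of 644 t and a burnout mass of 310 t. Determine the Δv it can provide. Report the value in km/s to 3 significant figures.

Δv ≈ 2.08 km/s

Rocket equation: Δv = v_e · ln(m₀/m_f) = 2850.0 × ln(2.077) = 2850.0 × 0.7311 ≈ 2083.7 m/s.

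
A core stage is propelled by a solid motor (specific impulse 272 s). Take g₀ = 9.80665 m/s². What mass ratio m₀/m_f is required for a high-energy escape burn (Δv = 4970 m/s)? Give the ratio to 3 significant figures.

v_e = Isp · g₀ = 272 × 9.80665 = 2667.4 m/s.
m₀/m_f = exp(Δv / v_e) = exp(4970 / 2667.4) = exp(1.8632) = 6.4445.

mass ratio ≈ 6.44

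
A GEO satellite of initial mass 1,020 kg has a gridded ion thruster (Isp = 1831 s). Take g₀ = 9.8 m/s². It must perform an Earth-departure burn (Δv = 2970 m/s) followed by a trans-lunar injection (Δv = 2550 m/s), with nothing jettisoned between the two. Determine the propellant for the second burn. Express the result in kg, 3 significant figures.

propellant for the second burn ≈ 115 kg

v_e = Isp · g₀ = 1831 × 9.8 = 17943.8 m/s.
After the first burn: m = 1020 × exp(−2970/17943.8) = 1020 × 0.84746 = 864.409 kg.
After the second burn: m = 864.409 × exp(−2550/17943.8) = 864.409 × 0.86753 = 749.901 kg.
Second-burn propellant = 864.409 − 749.901 = 114.508 kg.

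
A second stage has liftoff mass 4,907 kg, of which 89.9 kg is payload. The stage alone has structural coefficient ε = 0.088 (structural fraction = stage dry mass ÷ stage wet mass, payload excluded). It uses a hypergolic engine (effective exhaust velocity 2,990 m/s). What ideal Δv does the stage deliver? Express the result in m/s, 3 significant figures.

Stage wet mass = m₀ − payload = 4,907 − 89.9 = 4,817.1 kg.
Stage dry mass = ε × stage wet mass = 0.088 × 4,817.1 = 423.905 kg.
Burnout mass m_f = stage dry + payload = 423.905 + 89.9 = 513.805 kg.
Rocket equation: Δv = v_e · ln(4,907/513.805) = 2990.0 × ln(9.55) = 2990.0 × 2.2566 ≈ 6747 m/s.

Δv ≈ 6750 m/s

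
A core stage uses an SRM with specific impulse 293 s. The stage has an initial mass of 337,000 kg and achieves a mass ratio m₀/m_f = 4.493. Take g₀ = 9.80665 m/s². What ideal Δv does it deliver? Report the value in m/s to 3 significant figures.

Δv ≈ 4320 m/s

v_e = Isp · g₀ = 293 × 9.80665 = 2873.3 m/s.
By the Tsiolkovsky rocket equation, Δv = v_e · ln(4.493) = 2873.3 × 1.5025 ≈ 4317.3 m/s.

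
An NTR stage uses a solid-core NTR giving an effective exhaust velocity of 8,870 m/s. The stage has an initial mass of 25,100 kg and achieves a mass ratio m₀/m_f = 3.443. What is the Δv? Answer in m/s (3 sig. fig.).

Δv ≈ 11000 m/s

Δv = v_e · ln(3.443) = 8870.0 × 1.2363 ≈ 10966.4 m/s.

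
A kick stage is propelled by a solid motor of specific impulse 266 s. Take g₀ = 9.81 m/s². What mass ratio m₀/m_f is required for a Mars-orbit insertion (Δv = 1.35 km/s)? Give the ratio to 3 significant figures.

v_e = Isp · g₀ = 266 × 9.81 = 2609.5 m/s.
Rocket equation: m₀/m_f = exp(Δv / v_e) = exp(1350 / 2609.5) = exp(0.5173) = 1.6776.

mass ratio ≈ 1.68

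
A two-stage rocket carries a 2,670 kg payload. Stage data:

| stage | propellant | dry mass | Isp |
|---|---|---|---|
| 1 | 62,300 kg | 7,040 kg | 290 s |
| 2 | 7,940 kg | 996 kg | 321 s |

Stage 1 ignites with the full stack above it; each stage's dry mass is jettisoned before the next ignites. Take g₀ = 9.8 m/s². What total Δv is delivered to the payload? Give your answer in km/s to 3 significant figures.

Δv ≈ 7.80 km/s

Ignition mass of stage 1 = 62,300+7,040 + 7,940+996 + 2,670 = 80,946 kg.
Stage 1: m₀ = 80,946 kg, m_f = 80,946 − 62,300 = 18,646 kg; Δv = 290×9.8×ln(4.341) = 2842.0×1.4682 ≈ 4172 m/s.
Stage 2: m₀ = 11,606 kg, m_f = 11,606 − 7,940 = 3,666 kg; Δv = 321×9.8×ln(3.166) = 3145.8×1.1524 ≈ 3625 m/s.
Total Δv = 4172 + 3625 = 7797 m/s.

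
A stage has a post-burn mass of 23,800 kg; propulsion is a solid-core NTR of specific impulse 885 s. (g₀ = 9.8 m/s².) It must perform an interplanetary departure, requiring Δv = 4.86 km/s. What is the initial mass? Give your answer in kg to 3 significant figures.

v_e = Isp · g₀ = 885 × 9.8 = 8673.0 m/s.
Using Δv = v_e ln(m₀/m_f): m₀/m_f = exp(Δv / v_e) = exp(4860 / 8673.0) = exp(0.5604) = 1.7513.
m₀ = m_f × 1.7513 = 23,800 × 1.7513 = 41,680.9 kg.

initial mass ≈ 41700 kg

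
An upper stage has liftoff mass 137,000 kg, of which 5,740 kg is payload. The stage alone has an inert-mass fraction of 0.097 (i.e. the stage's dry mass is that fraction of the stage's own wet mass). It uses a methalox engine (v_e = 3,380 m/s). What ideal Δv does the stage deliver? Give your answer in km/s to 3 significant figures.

Stage wet mass = m₀ − payload = 137,000 − 5,740 = 131,260 kg.
Stage dry mass = ε × stage wet mass = 0.097 × 131,260 = 12,732.2 kg.
Burnout mass m_f = stage dry + payload = 12,732.2 + 5,740 = 18,472.2 kg.
Using Δv = v_e ln(m₀/m_f): Δv = v_e · ln(137,000/18,472.2) = 3380.0 × ln(7.417) = 3380.0 × 2.0037 ≈ 6773 m/s.

Δv ≈ 6.77 km/s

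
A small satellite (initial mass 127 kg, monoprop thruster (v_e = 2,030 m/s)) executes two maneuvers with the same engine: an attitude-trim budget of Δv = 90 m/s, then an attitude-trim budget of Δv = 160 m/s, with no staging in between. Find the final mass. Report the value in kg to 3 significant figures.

final mass ≈ 112 kg

After the first burn: m = 127 × exp(−90/2030.0) = 127 × 0.95663 = 121.492 kg.
After the second burn: m = 121.492 × exp(−160/2030.0) = 121.492 × 0.92421 = 112.284 kg.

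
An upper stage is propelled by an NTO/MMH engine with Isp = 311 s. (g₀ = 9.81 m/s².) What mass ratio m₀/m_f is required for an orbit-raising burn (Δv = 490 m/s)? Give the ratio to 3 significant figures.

v_e = Isp · g₀ = 311 × 9.81 = 3050.9 m/s.
Rocket equation: m₀/m_f = exp(Δv / v_e) = exp(490 / 3050.9) = exp(0.1606) = 1.1742.

mass ratio ≈ 1.17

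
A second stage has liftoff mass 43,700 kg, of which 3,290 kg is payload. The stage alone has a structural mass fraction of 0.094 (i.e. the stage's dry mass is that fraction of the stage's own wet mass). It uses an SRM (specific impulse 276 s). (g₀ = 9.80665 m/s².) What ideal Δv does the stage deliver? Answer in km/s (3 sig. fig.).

Δv ≈ 4.92 km/s

Stage wet mass = m₀ − payload = 43,700 − 3,290 = 40,410 kg.
Stage dry mass = ε × stage wet mass = 0.094 × 40,410 = 3,798.54 kg.
Burnout mass m_f = stage dry + payload = 3,798.54 + 3,290 = 7,088.54 kg.
v_e = Isp · g₀ = 276 × 9.80665 = 2706.6 m/s.
Δv = v_e · ln(43,700/7,088.54) = 2706.6 × ln(6.165) = 2706.6 × 1.8189 ≈ 4923 m/s.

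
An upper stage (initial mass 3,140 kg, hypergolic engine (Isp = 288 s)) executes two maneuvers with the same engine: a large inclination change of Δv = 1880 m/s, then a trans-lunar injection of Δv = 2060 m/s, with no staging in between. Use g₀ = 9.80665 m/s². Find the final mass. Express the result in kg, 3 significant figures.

final mass ≈ 778 kg

v_e = Isp · g₀ = 288 × 9.80665 = 2824.3 m/s.
After the first burn: m = 3140 × exp(−1880/2824.3) = 3140 × 0.51394 = 1,613.77 kg.
After the second burn: m = 1,613.77 × exp(−2060/2824.3) = 1,613.77 × 0.48221 = 778.176 kg.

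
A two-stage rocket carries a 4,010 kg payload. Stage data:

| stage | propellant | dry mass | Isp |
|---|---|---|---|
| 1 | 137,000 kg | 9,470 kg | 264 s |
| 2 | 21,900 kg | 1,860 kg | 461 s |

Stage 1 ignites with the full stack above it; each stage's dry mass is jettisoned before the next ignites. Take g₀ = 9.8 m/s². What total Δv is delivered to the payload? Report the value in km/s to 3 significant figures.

Δv ≈ 11.0 km/s

Ignition mass of stage 1 = 137,000+9,470 + 21,900+1,860 + 4,010 = 174,240 kg.
Stage 1: m₀ = 174,240 kg, m_f = 174,240 − 137,000 = 37,240 kg; Δv = 264×9.8×ln(4.679) = 2587.2×1.5431 ≈ 3992 m/s.
Stage 2: m₀ = 27,770 kg, m_f = 27,770 − 21,900 = 5,870 kg; Δv = 461×9.8×ln(4.731) = 4517.8×1.5541 ≈ 7021 m/s.
Total Δv = 3992 + 7021 = 11013 m/s.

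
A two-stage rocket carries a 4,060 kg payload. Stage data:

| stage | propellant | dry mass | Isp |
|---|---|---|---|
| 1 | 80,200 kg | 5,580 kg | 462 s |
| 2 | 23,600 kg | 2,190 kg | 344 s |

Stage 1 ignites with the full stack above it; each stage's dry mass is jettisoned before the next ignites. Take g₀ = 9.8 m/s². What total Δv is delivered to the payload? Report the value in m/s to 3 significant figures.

Ignition mass of stage 1 = 80,200+5,580 + 23,600+2,190 + 4,060 = 115,630 kg.
Stage 1: m₀ = 115,630 kg, m_f = 115,630 − 80,200 = 35,430 kg; Δv = 462×9.8×ln(3.264) = 4527.6×1.1828 ≈ 5355 m/s.
Stage 2: m₀ = 29,850 kg, m_f = 29,850 − 23,600 = 6,250 kg; Δv = 344×9.8×ln(4.776) = 3371.2×1.5636 ≈ 5271 m/s.
Total Δv = 5355 + 5271 = 10626 m/s.

Δv ≈ 10600 m/s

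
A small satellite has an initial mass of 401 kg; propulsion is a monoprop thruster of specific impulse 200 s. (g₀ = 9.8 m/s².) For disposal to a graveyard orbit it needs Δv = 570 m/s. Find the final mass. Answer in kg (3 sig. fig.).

v_e = Isp · g₀ = 200 × 9.8 = 1960.0 m/s.
From the ideal rocket equation, m₀/m_f = exp(Δv / v_e) = exp(570 / 1960.0) = exp(0.2908) = 1.3375.
m_f = m₀ / 1.3375 = 401 / 1.3375 = 299.813 kg.

final mass ≈ 300 kg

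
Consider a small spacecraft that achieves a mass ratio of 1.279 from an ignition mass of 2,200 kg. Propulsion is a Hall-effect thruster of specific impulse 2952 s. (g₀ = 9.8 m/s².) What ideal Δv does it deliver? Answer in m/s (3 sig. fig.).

v_e = Isp · g₀ = 2952 × 9.8 = 28929.6 m/s.
Δv = v_e · ln(1.279) = 28929.6 × 0.2461 ≈ 7119.0 m/s.

Δv ≈ 7120 m/s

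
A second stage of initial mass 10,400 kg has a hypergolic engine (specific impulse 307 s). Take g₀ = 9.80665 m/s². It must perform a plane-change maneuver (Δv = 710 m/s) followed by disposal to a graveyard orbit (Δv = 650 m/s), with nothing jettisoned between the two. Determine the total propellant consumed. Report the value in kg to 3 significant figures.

total propellant consumed ≈ 3780 kg

v_e = Isp · g₀ = 307 × 9.80665 = 3010.6 m/s.
After the first burn: m = 10400 × exp(−710/3010.6) = 10400 × 0.78991 = 8,215.06 kg.
After the second burn: m = 8,215.06 × exp(−650/3010.6) = 8,215.06 × 0.80582 = 6,619.86 kg.
Total propellant = m₀ − m_final = 10400 − 6,619.86 = 3,780.14 kg.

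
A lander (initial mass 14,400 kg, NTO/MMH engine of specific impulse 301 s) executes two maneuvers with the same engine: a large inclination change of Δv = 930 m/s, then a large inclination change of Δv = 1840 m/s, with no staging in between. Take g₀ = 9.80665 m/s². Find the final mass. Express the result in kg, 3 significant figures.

final mass ≈ 5630 kg

v_e = Isp · g₀ = 301 × 9.80665 = 2951.8 m/s.
After the first burn: m = 14400 × exp(−930/2951.8) = 14400 × 0.72974 = 10,508.3 kg.
After the second burn: m = 10,508.3 × exp(−1840/2951.8) = 10,508.3 × 0.53615 = 5,634.03 kg.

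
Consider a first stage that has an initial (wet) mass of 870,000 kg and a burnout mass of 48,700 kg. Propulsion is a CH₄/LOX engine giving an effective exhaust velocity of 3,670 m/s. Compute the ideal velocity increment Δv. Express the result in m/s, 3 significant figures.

Δv ≈ 10600 m/s

From the ideal rocket equation, Δv = v_e · ln(m₀/m_f) = 3670.0 × ln(17.86) = 3670.0 × 2.8828 ≈ 10579.9 m/s.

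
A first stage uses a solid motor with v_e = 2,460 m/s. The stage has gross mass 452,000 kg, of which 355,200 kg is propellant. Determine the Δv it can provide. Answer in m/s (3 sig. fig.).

Δv ≈ 3790 m/s

m_f = m₀ − m_prop = 452,000 − 355,200 = 96,800 kg.
From the ideal rocket equation, Δv = v_e · ln(m₀/m_f) = 2460.0 × ln(4.669) = 2460.0 × 1.5410 ≈ 3790.9 m/s.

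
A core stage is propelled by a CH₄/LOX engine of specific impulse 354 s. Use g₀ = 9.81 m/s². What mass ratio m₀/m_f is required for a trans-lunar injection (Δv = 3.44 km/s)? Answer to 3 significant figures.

mass ratio ≈ 2.69

v_e = Isp · g₀ = 354 × 9.81 = 3472.7 m/s.
Rocket equation: m₀/m_f = exp(Δv / v_e) = exp(3440 / 3472.7) = exp(0.9906) = 2.6928.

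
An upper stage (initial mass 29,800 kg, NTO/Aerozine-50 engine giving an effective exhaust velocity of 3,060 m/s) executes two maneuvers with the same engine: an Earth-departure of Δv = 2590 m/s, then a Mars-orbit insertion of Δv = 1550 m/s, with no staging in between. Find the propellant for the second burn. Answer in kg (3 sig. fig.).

After the first burn: m = 29800 × exp(−2590/3060.0) = 29800 × 0.42895 = 12,782.7 kg.
After the second burn: m = 12,782.7 × exp(−1550/3060.0) = 12,782.7 × 0.60258 = 7,702.6 kg.
Second-burn propellant = 12,782.7 − 7,702.6 = 5,080.1 kg.

propellant for the second burn ≈ 5080 kg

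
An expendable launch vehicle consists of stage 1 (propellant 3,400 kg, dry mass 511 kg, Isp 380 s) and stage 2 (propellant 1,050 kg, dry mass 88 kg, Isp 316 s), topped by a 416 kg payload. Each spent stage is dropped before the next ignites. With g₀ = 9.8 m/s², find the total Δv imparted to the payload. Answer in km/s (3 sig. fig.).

Δv ≈ 7.11 km/s

Ignition mass of stage 1 = 3,400+511 + 1,050+88 + 416 = 5,465 kg.
Stage 1: m₀ = 5,465 kg, m_f = 5,465 − 3,400 = 2,065 kg; Δv = 380×9.8×ln(2.646) = 3724.0×0.9732 ≈ 3624 m/s.
Stage 2: m₀ = 1,554 kg, m_f = 1,554 − 1,050 = 504 kg; Δv = 316×9.8×ln(3.083) = 3096.8×1.1260 ≈ 3487 m/s.
Total Δv = 3624 + 3487 = 7111 m/s.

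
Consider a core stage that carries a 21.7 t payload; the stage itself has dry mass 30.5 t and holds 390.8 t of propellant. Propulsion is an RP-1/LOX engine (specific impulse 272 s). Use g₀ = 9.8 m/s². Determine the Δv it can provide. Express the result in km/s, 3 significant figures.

v_e = Isp · g₀ = 272 × 9.8 = 2665.6 m/s.
m₀ = payload + dry + propellant = 21.7 + 30.5 + 390.8 = 443 t.
m_f = payload + dry = 21.7 + 30.5 = 52.2 t.
Δv = v_e · ln(m₀/m_f) = 2665.6 × ln(8.487) = 2665.6 × 2.1385 ≈ 5700.4 m/s.

Δv ≈ 5.70 km/s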